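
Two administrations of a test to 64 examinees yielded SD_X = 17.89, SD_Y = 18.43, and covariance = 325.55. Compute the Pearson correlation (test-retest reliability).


r = cov(X,Y) / (SD_X * SD_Y)
r = 325.55 / (17.89 * 18.43)
r = 325.55 / 329.7127
r = 0.9874

0.9874


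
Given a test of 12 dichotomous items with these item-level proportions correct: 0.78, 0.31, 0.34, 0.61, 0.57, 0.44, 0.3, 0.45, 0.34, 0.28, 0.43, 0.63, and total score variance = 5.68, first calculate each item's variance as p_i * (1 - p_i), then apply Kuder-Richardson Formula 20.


For each item, compute p_i * q_i:
  Item 1: 0.78 * 0.22 = 0.1716
  Item 2: 0.31 * 0.69 = 0.2139
  Item 3: 0.34 * 0.66 = 0.2244
  Item 4: 0.61 * 0.39 = 0.2379
  Item 5: 0.57 * 0.43 = 0.2451
  Item 6: 0.44 * 0.56 = 0.2464
  Item 7: 0.3 * 0.7 = 0.21
  Item 8: 0.45 * 0.55 = 0.2475
  Item 9: 0.34 * 0.66 = 0.2244
  Item 10: 0.28 * 0.72 = 0.2016
  Item 11: 0.43 * 0.57 = 0.2451
  Item 12: 0.63 * 0.37 = 0.2331
Sum(p_i * q_i) = 0.1716 + 0.2139 + 0.2244 + 0.2379 + 0.2451 + 0.2464 + 0.21 + 0.2475 + 0.2244 + 0.2016 + 0.2451 + 0.2331 = 2.701
KR-20 = (k/(k-1)) * (1 - Sum(p_i*q_i) / Var_total)
= (12/11) * (1 - 2.701/5.68)
= 1.0909 * 0.5245
KR-20 = 0.5722

0.5722


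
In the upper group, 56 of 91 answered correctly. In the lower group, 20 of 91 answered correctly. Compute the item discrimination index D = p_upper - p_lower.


p_upper = 56/91 = 0.6154
p_lower = 20/91 = 0.2198
D = 0.6154 - 0.2198 = 0.3956

0.3956


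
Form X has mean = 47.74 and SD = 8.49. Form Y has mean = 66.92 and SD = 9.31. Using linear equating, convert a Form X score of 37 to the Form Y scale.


slope = SD_Y / SD_X = 9.31 / 8.49 ~ 1.0966
intercept = mean_Y - slope * mean_X = 66.92 - (9.31 / 8.49) * 47.74 ~ 14.5691
Y = slope * X + intercept. To avoid rounding drift from the rounded slope/intercept, evaluate the equivalent form Y = mean_Y + SD_Y * (X - mean_X) / SD_X at full precision:
Y = 66.92 + 9.31 * (37 - 47.74) / 8.49
Y = 66.92 - 9.31 * 10.74 / 8.49
Y = 66.92 - 99.9894 / 8.49
Y = 66.92 - 11.7773
Y = 55.1427

55.1427


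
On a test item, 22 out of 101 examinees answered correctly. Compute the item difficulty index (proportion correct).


Item difficulty p = number correct / total examinees
p = 22 / 101
p = 0.2178

0.2178


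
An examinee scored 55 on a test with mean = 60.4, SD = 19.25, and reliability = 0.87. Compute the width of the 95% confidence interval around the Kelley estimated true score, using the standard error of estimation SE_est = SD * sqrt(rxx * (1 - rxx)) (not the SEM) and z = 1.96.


True score estimate = 0.87*55 + 0.13*60.4 = 55.702
SE_est = SD * sqrt(rxx * (1 - rxx)) = 19.25 * sqrt(0.87 * 0.13) = 19.25 * sqrt(0.1131) = 6.473841
CI = T_est +/- z * SE_est, so width = 2 * z * SE_est = 2 * 1.96 * 6.473841
Width = 25.3775

25.3775


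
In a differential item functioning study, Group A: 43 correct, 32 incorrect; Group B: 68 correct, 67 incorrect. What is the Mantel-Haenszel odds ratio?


Odds_A = 43/32 = 1.3438
Odds_B = 68/67 = 1.0149
OR = Odds_A / Odds_B = 1.3438 / 1.0149
Exactly, OR = (43 * 67) / (32 * 68) = 2881 / 2176
OR = 1.324

1.324


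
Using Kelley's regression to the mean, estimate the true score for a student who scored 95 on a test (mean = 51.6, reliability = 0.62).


T_est = rxx * X + (1 - rxx) * mean
T_est = 0.62 * 95 + 0.38 * 51.6
T_est = 58.9 + 19.608
T_est = 78.508

78.508


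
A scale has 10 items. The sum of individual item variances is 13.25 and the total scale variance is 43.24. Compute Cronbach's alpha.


alpha = (k/(k-1)) * (1 - sum(si^2)/s_total^2)
= (10/9) * (1 - 13.25/43.24)
alpha = 0.7706

0.7706


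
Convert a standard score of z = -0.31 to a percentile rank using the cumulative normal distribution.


CDF(z) = 0.5 * (1 + erf(z/sqrt(2)))
erf(-0.2192) = -0.2434
CDF = 0.3783
Percentile rank = 0.3783 * 100 = 37.83

37.83


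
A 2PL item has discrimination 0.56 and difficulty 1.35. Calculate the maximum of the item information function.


For 2PL, max info at theta = b = 1.35
I_max = a^2 / 4 = 0.56^2 / 4
= 0.3136 / 4
I_max = 0.0784

0.0784


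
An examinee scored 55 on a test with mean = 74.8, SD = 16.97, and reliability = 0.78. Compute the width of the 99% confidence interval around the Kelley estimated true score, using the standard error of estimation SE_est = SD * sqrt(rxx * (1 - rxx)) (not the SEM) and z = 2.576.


True score estimate = 0.78*55 + 0.22*74.8 = 59.356
SE_est = SD * sqrt(rxx * (1 - rxx)) = 16.97 * sqrt(0.78 * 0.22) = 16.97 * sqrt(0.1716) = 7.02976
CI = T_est +/- z * SE_est, so width = 2 * z * SE_est = 2 * 2.576 * 7.02976
Width = 36.2173

36.2173


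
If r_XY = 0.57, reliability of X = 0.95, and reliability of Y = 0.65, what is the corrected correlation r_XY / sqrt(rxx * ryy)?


r_corrected = rxy / sqrt(rxx * ryy)
= 0.57 / sqrt(0.95 * 0.65)
= 0.57 / sqrt(0.6175)
= 0.57 / 0.785812
r_corrected = 0.7254

0.7254


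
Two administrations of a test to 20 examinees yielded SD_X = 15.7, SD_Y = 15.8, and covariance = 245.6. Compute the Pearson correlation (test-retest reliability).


r = cov(X,Y) / (SD_X * SD_Y)
r = 245.6 / (15.7 * 15.8)
r = 245.6 / 248.06
r = 0.9901

0.9901


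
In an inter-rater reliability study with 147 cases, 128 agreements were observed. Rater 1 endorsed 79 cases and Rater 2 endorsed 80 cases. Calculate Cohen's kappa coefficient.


P_o = 128/147 = 0.870748
P_e = (79*80 + 68*67) / 21609 = 0.503309
kappa = (P_o - P_e) / (1 - P_e)
kappa = (0.870748 - 0.503309) / (1 - 0.503309)
kappa = 0.7398

0.7398


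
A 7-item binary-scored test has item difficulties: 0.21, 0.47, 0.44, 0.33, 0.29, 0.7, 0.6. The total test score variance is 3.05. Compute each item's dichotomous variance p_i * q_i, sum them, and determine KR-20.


For each item, compute p_i * q_i:
  Item 1: 0.21 * 0.79 = 0.1659
  Item 2: 0.47 * 0.53 = 0.2491
  Item 3: 0.44 * 0.56 = 0.2464
  Item 4: 0.33 * 0.67 = 0.2211
  Item 5: 0.29 * 0.71 = 0.2059
  Item 6: 0.7 * 0.3 = 0.21
  Item 7: 0.6 * 0.4 = 0.24
Sum(p_i * q_i) = 0.1659 + 0.2491 + 0.2464 + 0.2211 + 0.2059 + 0.21 + 0.24 = 1.5384
KR-20 = (k/(k-1)) * (1 - Sum(p_i*q_i) / Var_total)
= (7/6) * (1 - 1.5384/3.05)
= 1.1667 * 0.4956
KR-20 = 0.5782

0.5782


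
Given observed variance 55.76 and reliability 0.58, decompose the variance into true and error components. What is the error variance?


var_true = rxx * var_obs = 0.58 * 55.76 = 32.3408
var_error = var_obs - var_true
var_error = 55.76 - 32.3408
var_error = 23.4192

23.4192


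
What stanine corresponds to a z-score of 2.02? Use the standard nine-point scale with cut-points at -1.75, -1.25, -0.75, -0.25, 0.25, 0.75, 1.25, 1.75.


Stanine boundaries: [-1.75, -1.25, -0.75, -0.25, 0.25, 0.75, 1.25, 1.75]
z = 2.02
Check each boundary:
  z >= -1.75 -> could be stanine 2
  z >= -1.25 -> could be stanine 3
  z >= -0.75 -> could be stanine 4
  z >= -0.25 -> could be stanine 5
  z >= 0.25 -> could be stanine 6
  z >= 0.75 -> could be stanine 7
  z >= 1.25 -> could be stanine 8
  z >= 1.75 -> could be stanine 9
Highest qualifying boundary gives stanine = 9

9


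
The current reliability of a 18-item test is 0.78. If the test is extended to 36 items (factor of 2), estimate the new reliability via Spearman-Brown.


r_new = (n * rxx) / (1 + (n-1) * rxx)
r_new = (2 * 0.78) / (1 + 1 * 0.78)
r_new = 1.56 / 1.78
r_new = 0.8764

0.8764


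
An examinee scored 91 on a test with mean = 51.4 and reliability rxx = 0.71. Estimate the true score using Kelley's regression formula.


T_est = rxx * X + (1 - rxx) * mean
T_est = 0.71 * 91 + 0.29 * 51.4
T_est = 64.61 + 14.906
T_est = 79.516

79.516


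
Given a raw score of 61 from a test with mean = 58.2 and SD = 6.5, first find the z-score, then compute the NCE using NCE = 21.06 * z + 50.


z = (X - mean) / SD = (61 - 58.2) / 6.5
z = 2.8 / 6.5
z = 0.4308
NCE = NCE = 21.06z + 50
Carry z at full precision (z = 2.8 / 6.5) into the conversion:
NCE = 21.06 * (2.8 / 6.5) + 50 = 58.968 / 6.5 + 50
NCE = 9.072 + 50
NCE = 59.072

59.072


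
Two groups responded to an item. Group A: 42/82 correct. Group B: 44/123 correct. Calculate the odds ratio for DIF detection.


Odds_A = 42/40 = 1.05
Odds_B = 44/79 = 0.557
OR = Odds_A / Odds_B = 1.05 / 0.557
Exactly, OR = (42 * 79) / (40 * 44) = 3318 / 1760
OR = 1.8852

1.8852


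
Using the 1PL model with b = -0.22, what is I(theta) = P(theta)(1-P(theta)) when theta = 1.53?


P = 1/(1+exp(-(1.53--0.22))) = 0.852
I = P*(1-P) = 0.852 * 0.148
I = 0.1261

0.1261


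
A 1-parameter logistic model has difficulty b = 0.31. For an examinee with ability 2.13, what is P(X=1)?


theta - b = 2.13 - 0.31 = 1.82
exp(-(theta - b)) = exp(-1.82) = 0.162
P = 1 / (1 + 0.162)
P = 0.8606

0.8606


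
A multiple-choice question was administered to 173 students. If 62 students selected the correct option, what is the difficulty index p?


Item difficulty p = number correct / total examinees
p = 62 / 173
p = 0.3584

0.3584


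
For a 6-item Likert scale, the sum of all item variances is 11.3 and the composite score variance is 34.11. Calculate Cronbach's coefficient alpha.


alpha = (k/(k-1)) * (1 - sum(si^2)/s_total^2)
= (6/5) * (1 - 11.3/34.11)
alpha = 0.8025

0.8025


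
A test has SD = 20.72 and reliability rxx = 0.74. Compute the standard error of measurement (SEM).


SEM = SD * sqrt(1 - rxx)
SEM = 20.72 * sqrt(1 - 0.74)
SEM = 20.72 * sqrt(0.26) = 20.72 * 0.509902
SEM = 10.5652

10.5652


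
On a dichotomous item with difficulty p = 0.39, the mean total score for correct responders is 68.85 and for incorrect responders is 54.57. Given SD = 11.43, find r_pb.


q = 1 - p = 0.61
rpb = ((M1 - M0) / SD) * sqrt(p * q)
rpb = ((68.85 - 54.57) / 11.43) * sqrt(0.39 * 0.61)
rpb = 0.6094

0.6094


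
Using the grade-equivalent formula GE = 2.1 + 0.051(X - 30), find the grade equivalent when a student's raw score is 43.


raw - median = 43 - 30 = 13
slope * diff = 0.051 * 13 = 0.663
GE = 2.1 + 0.663
GE = 2.763

2.763


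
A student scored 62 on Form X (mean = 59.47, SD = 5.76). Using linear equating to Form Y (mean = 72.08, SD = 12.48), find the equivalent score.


slope = SD_Y / SD_X = 12.48 / 5.76 ~ 2.1667
intercept = mean_Y - slope * mean_X = 72.08 - (12.48 / 5.76) * 59.47 ~ -56.7717
Y = slope * X + intercept. To avoid rounding drift from the rounded slope/intercept, evaluate the equivalent form Y = mean_Y + SD_Y * (X - mean_X) / SD_X at full precision:
Y = 72.08 + 12.48 * (62 - 59.47) / 5.76
Y = 72.08 + 12.48 * 2.53 / 5.76
Y = 72.08 + 31.5744 / 5.76
Y = 72.08 + 5.4817
Y = 77.5617

77.5617


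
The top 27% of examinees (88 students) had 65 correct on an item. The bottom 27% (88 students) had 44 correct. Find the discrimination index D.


p_upper = 65/88 = 0.7386
p_lower = 44/88 = 0.5
D = 0.7386 - 0.5 = 0.2386

0.2386


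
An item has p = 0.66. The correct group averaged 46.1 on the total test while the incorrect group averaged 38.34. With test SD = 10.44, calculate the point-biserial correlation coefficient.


q = 1 - p = 0.34
rpb = ((M1 - M0) / SD) * sqrt(p * q)
rpb = ((46.1 - 38.34) / 10.44) * sqrt(0.66 * 0.34)
rpb = 0.3521

0.3521


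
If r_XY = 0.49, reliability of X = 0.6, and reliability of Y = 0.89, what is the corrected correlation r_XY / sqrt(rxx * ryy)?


r_corrected = rxy / sqrt(rxx * ryy)
= 0.49 / sqrt(0.6 * 0.89)
= 0.49 / sqrt(0.534)
= 0.49 / 0.730753
r_corrected = 0.6705

0.6705


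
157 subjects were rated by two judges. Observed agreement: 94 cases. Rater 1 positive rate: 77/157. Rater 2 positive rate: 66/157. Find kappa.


P_o = 94/157 = 0.598726
P_e = (77*66 + 80*91) / 24649 = 0.501521
kappa = (P_o - P_e) / (1 - P_e)
kappa = (0.598726 - 0.501521) / (1 - 0.501521)
kappa = 0.195

0.195


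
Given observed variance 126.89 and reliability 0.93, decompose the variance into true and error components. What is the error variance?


var_true = rxx * var_obs = 0.93 * 126.89 = 118.0077
var_error = var_obs - var_true
var_error = 126.89 - 118.0077
var_error = 8.8823

8.8823


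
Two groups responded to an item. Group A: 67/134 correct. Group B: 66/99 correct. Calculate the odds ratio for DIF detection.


Odds_A = 67/67 = 1.0
Odds_B = 66/33 = 2.0
OR = Odds_A / Odds_B = 1.0 / 2.0
Exactly, OR = (67 * 33) / (67 * 66) = 2211 / 4422
OR = 0.5

0.5


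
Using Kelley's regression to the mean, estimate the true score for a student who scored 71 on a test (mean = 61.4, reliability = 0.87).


T_est = rxx * X + (1 - rxx) * mean
T_est = 0.87 * 71 + 0.13 * 61.4
T_est = 61.77 + 7.982
T_est = 69.752

69.752


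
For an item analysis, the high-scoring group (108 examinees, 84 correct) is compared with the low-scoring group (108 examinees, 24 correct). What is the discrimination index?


p_upper = 84/108 = 0.7778
p_lower = 24/108 = 0.2222
D = 0.7778 - 0.2222 = 0.5556

0.5556


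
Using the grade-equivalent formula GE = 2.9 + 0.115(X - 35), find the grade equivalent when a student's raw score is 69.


raw - median = 69 - 35 = 34
slope * diff = 0.115 * 34 = 3.91
GE = 2.9 + 3.91
GE = 6.81

6.81


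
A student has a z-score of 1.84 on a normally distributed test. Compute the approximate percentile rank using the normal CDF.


CDF(z) = 0.5 * (1 + erf(z/sqrt(2)))
erf(1.3011) = 0.9342
CDF = 0.9671
Percentile rank = 0.9671 * 100 = 96.71

96.71


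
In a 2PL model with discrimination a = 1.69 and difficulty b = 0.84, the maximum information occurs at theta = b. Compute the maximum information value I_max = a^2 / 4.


For 2PL, max info at theta = b = 0.84
I_max = a^2 / 4 = 1.69^2 / 4
= 2.8561 / 4
I_max = 0.714

0.714


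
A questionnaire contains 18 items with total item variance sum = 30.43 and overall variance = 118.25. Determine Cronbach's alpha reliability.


alpha = (k/(k-1)) * (1 - sum(si^2)/s_total^2)
= (18/17) * (1 - 30.43/118.25)
alpha = 0.7863

0.7863


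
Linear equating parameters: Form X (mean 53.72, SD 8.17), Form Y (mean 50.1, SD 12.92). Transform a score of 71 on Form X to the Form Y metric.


slope = SD_Y / SD_X = 12.92 / 8.17 ~ 1.5814
intercept = mean_Y - slope * mean_X = 50.1 - (12.92 / 8.17) * 53.72 ~ -34.8526
Y = slope * X + intercept. To avoid rounding drift from the rounded slope/intercept, evaluate the equivalent form Y = mean_Y + SD_Y * (X - mean_X) / SD_X at full precision:
Y = 50.1 + 12.92 * (71 - 53.72) / 8.17
Y = 50.1 + 12.92 * 17.28 / 8.17
Y = 50.1 + 223.2576 / 8.17
Y = 50.1 + 27.3265
Y = 77.4265

77.4265


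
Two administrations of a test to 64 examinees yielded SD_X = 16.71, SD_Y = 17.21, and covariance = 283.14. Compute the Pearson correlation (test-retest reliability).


r = cov(X,Y) / (SD_X * SD_Y)
r = 283.14 / (16.71 * 17.21)
r = 283.14 / 287.5791
r = 0.9846

0.9846


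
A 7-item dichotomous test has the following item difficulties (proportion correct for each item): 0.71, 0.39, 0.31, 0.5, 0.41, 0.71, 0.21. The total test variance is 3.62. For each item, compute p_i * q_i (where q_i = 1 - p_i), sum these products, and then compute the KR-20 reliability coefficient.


For each item, compute p_i * q_i:
  Item 1: 0.71 * 0.29 = 0.2059
  Item 2: 0.39 * 0.61 = 0.2379
  Item 3: 0.31 * 0.69 = 0.2139
  Item 4: 0.5 * 0.5 = 0.25
  Item 5: 0.41 * 0.59 = 0.2419
  Item 6: 0.71 * 0.29 = 0.2059
  Item 7: 0.21 * 0.79 = 0.1659
Sum(p_i * q_i) = 0.2059 + 0.2379 + 0.2139 + 0.25 + 0.2419 + 0.2059 + 0.1659 = 1.5214
KR-20 = (k/(k-1)) * (1 - Sum(p_i*q_i) / Var_total)
= (7/6) * (1 - 1.5214/3.62)
= 1.1667 * 0.5797
KR-20 = 0.6763

0.6763


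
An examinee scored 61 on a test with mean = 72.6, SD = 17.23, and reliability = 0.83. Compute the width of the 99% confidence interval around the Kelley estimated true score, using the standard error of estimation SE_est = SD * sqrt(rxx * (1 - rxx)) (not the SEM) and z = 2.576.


True score estimate = 0.83*61 + 0.17*72.6 = 62.972
SE_est = SD * sqrt(rxx * (1 - rxx)) = 17.23 * sqrt(0.83 * 0.17) = 17.23 * sqrt(0.1411) = 6.472153
CI = T_est +/- z * SE_est, so width = 2 * z * SE_est = 2 * 2.576 * 6.472153
Width = 33.3445

33.3445


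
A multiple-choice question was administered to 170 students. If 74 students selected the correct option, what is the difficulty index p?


Item difficulty p = number correct / total examinees
p = 74 / 170
p = 0.4353

0.4353


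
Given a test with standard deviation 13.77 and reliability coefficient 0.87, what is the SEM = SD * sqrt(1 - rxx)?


SEM = SD * sqrt(1 - rxx)
SEM = 13.77 * sqrt(1 - 0.87)
SEM = 13.77 * sqrt(0.13) = 13.77 * 0.360555
SEM = 4.9648

4.9648


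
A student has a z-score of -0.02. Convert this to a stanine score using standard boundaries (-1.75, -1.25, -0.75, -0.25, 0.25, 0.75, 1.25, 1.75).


Stanine boundaries: [-1.75, -1.25, -0.75, -0.25, 0.25, 0.75, 1.25, 1.75]
z = -0.02
Check each boundary:
  z >= -1.75 -> could be stanine 2
  z >= -1.25 -> could be stanine 3
  z >= -0.75 -> could be stanine 4
  z >= -0.25 -> could be stanine 5
  z < 0.25
  z < 0.75
  z < 1.25
  z < 1.75
Highest qualifying boundary gives stanine = 5

5


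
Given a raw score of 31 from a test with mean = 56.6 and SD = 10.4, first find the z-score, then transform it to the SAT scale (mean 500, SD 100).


z = (X - mean) / SD = (31 - 56.6) / 10.4
z = -25.6 / 10.4
z = -2.4615
SAT-scale = SAT = 500 + 100z
Carry z at full precision (z = -25.6 / 10.4) into the conversion:
SAT-scale = 500 + 100 * (-25.6 / 10.4) = 500 + -2560 / 10.4
SAT-scale = 500 + -246.1538
SAT-scale = 253.8462

253.8462


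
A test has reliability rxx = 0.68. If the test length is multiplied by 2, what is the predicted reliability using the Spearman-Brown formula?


r_new = (n * rxx) / (1 + (n-1) * rxx)
r_new = (2 * 0.68) / (1 + 1 * 0.68)
r_new = 1.36 / 1.68
r_new = 0.8095

0.8095


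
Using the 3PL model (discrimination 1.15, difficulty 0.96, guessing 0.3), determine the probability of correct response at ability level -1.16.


logit = 1.15*(-1.16 - 0.96) = -2.438
P* = 1/(1 + exp(--2.438)) = 0.0803
P = 0.3 + (1 - 0.3) * 0.0803
P = 0.3562

0.3562


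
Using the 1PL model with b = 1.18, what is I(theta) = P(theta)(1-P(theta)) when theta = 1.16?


P = 1/(1+exp(-(1.16-1.18))) = 0.495
I = P*(1-P) = 0.495 * 0.505
I = 0.25

0.25


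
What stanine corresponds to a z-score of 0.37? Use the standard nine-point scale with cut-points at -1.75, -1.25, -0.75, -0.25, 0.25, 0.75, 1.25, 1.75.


Stanine boundaries: [-1.75, -1.25, -0.75, -0.25, 0.25, 0.75, 1.25, 1.75]
z = 0.37
Check each boundary:
  z >= -1.75 -> could be stanine 2
  z >= -1.25 -> could be stanine 3
  z >= -0.75 -> could be stanine 4
  z >= -0.25 -> could be stanine 5
  z >= 0.25 -> could be stanine 6
  z < 0.75
  z < 1.25
  z < 1.75
Highest qualifying boundary gives stanine = 6

6


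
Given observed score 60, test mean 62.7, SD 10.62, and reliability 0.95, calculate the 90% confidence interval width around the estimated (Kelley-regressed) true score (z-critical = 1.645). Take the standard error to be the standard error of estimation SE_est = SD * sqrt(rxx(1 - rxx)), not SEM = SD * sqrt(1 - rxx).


True score estimate = 0.95*60 + 0.05*62.7 = 60.135
SE_est = SD * sqrt(rxx * (1 - rxx)) = 10.62 * sqrt(0.95 * 0.05) = 10.62 * sqrt(0.0475) = 2.314575
CI = T_est +/- z * SE_est, so width = 2 * z * SE_est = 2 * 1.645 * 2.314575
Width = 7.615

7.615


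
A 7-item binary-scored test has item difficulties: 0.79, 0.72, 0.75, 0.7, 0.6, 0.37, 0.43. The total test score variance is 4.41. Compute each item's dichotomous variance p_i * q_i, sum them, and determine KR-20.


For each item, compute p_i * q_i:
  Item 1: 0.79 * 0.21 = 0.1659
  Item 2: 0.72 * 0.28 = 0.2016
  Item 3: 0.75 * 0.25 = 0.1875
  Item 4: 0.7 * 0.3 = 0.21
  Item 5: 0.6 * 0.4 = 0.24
  Item 6: 0.37 * 0.63 = 0.2331
  Item 7: 0.43 * 0.57 = 0.2451
Sum(p_i * q_i) = 0.1659 + 0.2016 + 0.1875 + 0.21 + 0.24 + 0.2331 + 0.2451 = 1.4832
KR-20 = (k/(k-1)) * (1 - Sum(p_i*q_i) / Var_total)
= (7/6) * (1 - 1.4832/4.41)
= 1.1667 * 0.6637
KR-20 = 0.7743

0.7743


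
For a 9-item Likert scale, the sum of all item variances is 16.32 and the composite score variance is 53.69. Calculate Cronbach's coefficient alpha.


alpha = (k/(k-1)) * (1 - sum(si^2)/s_total^2)
= (9/8) * (1 - 16.32/53.69)
alpha = 0.783

0.783


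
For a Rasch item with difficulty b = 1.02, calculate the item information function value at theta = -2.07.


P = 1/(1+exp(-(-2.07-1.02))) = 0.0435
I = P*(1-P) = 0.0435 * 0.9565
I = 0.0416

0.0416


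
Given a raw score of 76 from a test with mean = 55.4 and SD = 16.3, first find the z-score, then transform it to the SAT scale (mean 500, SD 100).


z = (X - mean) / SD = (76 - 55.4) / 16.3
z = 20.6 / 16.3
z = 1.2638
SAT-scale = SAT = 500 + 100z
Carry z at full precision (z = 20.6 / 16.3) into the conversion:
SAT-scale = 500 + 100 * (20.6 / 16.3) = 500 + 2060 / 16.3
SAT-scale = 500 + 126.3804
SAT-scale = 626.3804

626.3804


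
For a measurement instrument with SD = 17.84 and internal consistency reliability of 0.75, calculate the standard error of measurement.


SEM = SD * sqrt(1 - rxx)
SEM = 17.84 * sqrt(1 - 0.75)
SEM = 17.84 * sqrt(0.25) = 17.84 * 0.5
SEM = 8.92

8.92


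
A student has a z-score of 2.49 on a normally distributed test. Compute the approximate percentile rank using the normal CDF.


CDF(z) = 0.5 * (1 + erf(z/sqrt(2)))
erf(1.7607) = 0.9872
CDF = 0.9936
Percentile rank = 0.9936 * 100 = 99.36

99.36


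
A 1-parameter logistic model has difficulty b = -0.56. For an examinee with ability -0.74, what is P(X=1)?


theta - b = -0.74 - -0.56 = -0.18
exp(-(theta - b)) = exp(0.18) = 1.1972
P = 1 / (1 + 1.1972)
P = 0.4551

0.4551


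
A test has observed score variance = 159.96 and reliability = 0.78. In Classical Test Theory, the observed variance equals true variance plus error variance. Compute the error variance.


var_true = rxx * var_obs = 0.78 * 159.96 = 124.7688
var_error = var_obs - var_true
var_error = 159.96 - 124.7688
var_error = 35.1912

35.1912


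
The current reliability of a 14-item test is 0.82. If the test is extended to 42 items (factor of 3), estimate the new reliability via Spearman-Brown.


r_new = (n * rxx) / (1 + (n-1) * rxx)
r_new = (3 * 0.82) / (1 + 2 * 0.82)
r_new = 2.46 / 2.64
r_new = 0.9318

0.9318


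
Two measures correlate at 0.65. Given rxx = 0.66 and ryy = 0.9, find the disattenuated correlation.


r_corrected = rxy / sqrt(rxx * ryy)
= 0.65 / sqrt(0.66 * 0.9)
= 0.65 / sqrt(0.594)
= 0.65 / 0.770714
r_corrected = 0.8434

0.8434


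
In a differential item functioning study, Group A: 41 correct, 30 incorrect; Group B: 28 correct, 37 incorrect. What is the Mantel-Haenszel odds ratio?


Odds_A = 41/30 = 1.3667
Odds_B = 28/37 = 0.7568
OR = Odds_A / Odds_B = 1.3667 / 0.7568
Exactly, OR = (41 * 37) / (30 * 28) = 1517 / 840
OR = 1.806

1.806


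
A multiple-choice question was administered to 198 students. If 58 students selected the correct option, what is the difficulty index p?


Item difficulty p = number correct / total examinees
p = 58 / 198
p = 0.2929

0.2929


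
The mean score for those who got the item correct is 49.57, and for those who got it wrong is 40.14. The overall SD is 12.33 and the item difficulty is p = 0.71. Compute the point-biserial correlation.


q = 1 - p = 0.29
rpb = ((M1 - M0) / SD) * sqrt(p * q)
rpb = ((49.57 - 40.14) / 12.33) * sqrt(0.71 * 0.29)
rpb = 0.347

0.347


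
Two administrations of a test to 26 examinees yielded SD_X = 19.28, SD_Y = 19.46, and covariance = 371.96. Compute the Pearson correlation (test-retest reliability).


r = cov(X,Y) / (SD_X * SD_Y)
r = 371.96 / (19.28 * 19.46)
r = 371.96 / 375.1888
r = 0.9914

0.9914


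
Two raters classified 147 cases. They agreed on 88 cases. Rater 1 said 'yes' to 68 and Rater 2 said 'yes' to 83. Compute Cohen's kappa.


P_o = 88/147 = 0.598639
P_e = (68*83 + 79*64) / 21609 = 0.495164
kappa = (P_o - P_e) / (1 - P_e)
kappa = (0.598639 - 0.495164) / (1 - 0.495164)
kappa = 0.205

0.205


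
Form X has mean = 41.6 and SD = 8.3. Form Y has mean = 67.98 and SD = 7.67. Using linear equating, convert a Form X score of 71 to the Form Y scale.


slope = SD_Y / SD_X = 7.67 / 8.3 ~ 0.9241
intercept = mean_Y - slope * mean_X = 67.98 - (7.67 / 8.3) * 41.6 ~ 29.5376
Y = slope * X + intercept. To avoid rounding drift from the rounded slope/intercept, evaluate the equivalent form Y = mean_Y + SD_Y * (X - mean_X) / SD_X at full precision:
Y = 67.98 + 7.67 * (71 - 41.6) / 8.3
Y = 67.98 + 7.67 * 29.4 / 8.3
Y = 67.98 + 225.498 / 8.3
Y = 67.98 + 27.1684
Y = 95.1484

95.1484


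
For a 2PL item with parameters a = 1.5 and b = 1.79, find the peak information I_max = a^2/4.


For 2PL, max info at theta = b = 1.79
I_max = a^2 / 4 = 1.5^2 / 4
= 2.25 / 4
I_max = 0.5625

0.5625


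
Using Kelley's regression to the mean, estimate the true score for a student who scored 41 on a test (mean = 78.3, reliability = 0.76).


T_est = rxx * X + (1 - rxx) * mean
T_est = 0.76 * 41 + 0.24 * 78.3
T_est = 31.16 + 18.792
T_est = 49.952

49.952


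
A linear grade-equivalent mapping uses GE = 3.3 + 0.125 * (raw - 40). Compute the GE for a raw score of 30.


raw - median = 30 - 40 = -10
slope * diff = 0.125 * -10 = -1.25
GE = 3.3 + -1.25
GE = 2.05

2.05


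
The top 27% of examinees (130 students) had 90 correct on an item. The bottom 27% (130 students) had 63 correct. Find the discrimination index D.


p_upper = 90/130 = 0.6923
p_lower = 63/130 = 0.4846
D = 0.6923 - 0.4846 = 0.2077

0.2077


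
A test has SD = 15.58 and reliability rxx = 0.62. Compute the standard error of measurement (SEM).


SEM = SD * sqrt(1 - rxx)
SEM = 15.58 * sqrt(1 - 0.62)
SEM = 15.58 * sqrt(0.38) = 15.58 * 0.616441
SEM = 9.6042

9.6042


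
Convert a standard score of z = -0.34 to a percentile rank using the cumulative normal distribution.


CDF(z) = 0.5 * (1 + erf(z/sqrt(2)))
erf(-0.2404) = -0.2661
CDF = 0.3669
Percentile rank = 0.3669 * 100 = 36.69

36.69


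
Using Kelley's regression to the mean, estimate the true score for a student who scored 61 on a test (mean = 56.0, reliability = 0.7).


T_est = rxx * X + (1 - rxx) * mean
T_est = 0.7 * 61 + 0.3 * 56.0
T_est = 42.7 + 16.8
T_est = 59.5

59.5


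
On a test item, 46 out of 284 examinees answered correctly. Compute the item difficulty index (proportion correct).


Item difficulty p = number correct / total examinees
p = 46 / 284
p = 0.162

0.162


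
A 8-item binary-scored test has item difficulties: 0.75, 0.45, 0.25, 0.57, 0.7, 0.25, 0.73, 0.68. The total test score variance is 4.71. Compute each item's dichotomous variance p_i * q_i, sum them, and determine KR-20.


For each item, compute p_i * q_i:
  Item 1: 0.75 * 0.25 = 0.1875
  Item 2: 0.45 * 0.55 = 0.2475
  Item 3: 0.25 * 0.75 = 0.1875
  Item 4: 0.57 * 0.43 = 0.2451
  Item 5: 0.7 * 0.3 = 0.21
  Item 6: 0.25 * 0.75 = 0.1875
  Item 7: 0.73 * 0.27 = 0.1971
  Item 8: 0.68 * 0.32 = 0.2176
Sum(p_i * q_i) = 0.1875 + 0.2475 + 0.1875 + 0.2451 + 0.21 + 0.1875 + 0.1971 + 0.2176 = 1.6798
KR-20 = (k/(k-1)) * (1 - Sum(p_i*q_i) / Var_total)
= (8/7) * (1 - 1.6798/4.71)
= 1.1429 * 0.6434
KR-20 = 0.7353

0.7353


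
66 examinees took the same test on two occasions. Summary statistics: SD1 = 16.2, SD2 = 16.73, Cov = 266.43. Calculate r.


r = cov(X,Y) / (SD_X * SD_Y)
r = 266.43 / (16.2 * 16.73)
r = 266.43 / 271.026
r = 0.983

0.983


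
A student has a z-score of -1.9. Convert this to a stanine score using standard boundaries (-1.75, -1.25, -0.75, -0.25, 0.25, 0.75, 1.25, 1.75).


Stanine boundaries: [-1.75, -1.25, -0.75, -0.25, 0.25, 0.75, 1.25, 1.75]
z = -1.9
Check each boundary:
  z < -1.75
  z < -1.25
  z < -0.75
  z < -0.25
  z < 0.25
  z < 0.75
  z < 1.25
  z < 1.75
Highest qualifying boundary gives stanine = 1

1


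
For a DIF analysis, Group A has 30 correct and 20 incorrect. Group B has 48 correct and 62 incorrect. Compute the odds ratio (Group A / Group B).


Odds_A = 30/20 = 1.5
Odds_B = 48/62 = 0.7742
OR = Odds_A / Odds_B = 1.5 / 0.7742
Exactly, OR = (30 * 62) / (20 * 48) = 1860 / 960
OR = 1.9375

1.9375


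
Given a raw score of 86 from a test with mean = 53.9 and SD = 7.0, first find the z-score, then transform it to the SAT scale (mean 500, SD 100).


z = (X - mean) / SD = (86 - 53.9) / 7.0
z = 32.1 / 7.0
z = 4.5857
SAT-scale = SAT = 500 + 100z
Carry z at full precision (z = 32.1 / 7.0) into the conversion:
SAT-scale = 500 + 100 * (32.1 / 7.0) = 500 + 3210 / 7.0
SAT-scale = 500 + 458.5714
SAT-scale = 958.5714

958.5714


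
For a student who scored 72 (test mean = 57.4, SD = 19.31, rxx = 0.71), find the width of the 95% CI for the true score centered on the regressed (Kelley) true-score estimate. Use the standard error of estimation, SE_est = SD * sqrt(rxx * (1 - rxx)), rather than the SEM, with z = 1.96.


True score estimate = 0.71*72 + 0.29*57.4 = 67.766
SE_est = SD * sqrt(rxx * (1 - rxx)) = 19.31 * sqrt(0.71 * 0.29) = 19.31 * sqrt(0.2059) = 8.762145
CI = T_est +/- z * SE_est, so width = 2 * z * SE_est = 2 * 1.96 * 8.762145
Width = 34.3476

34.3476


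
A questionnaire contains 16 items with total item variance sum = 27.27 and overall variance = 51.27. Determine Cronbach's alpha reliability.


alpha = (k/(k-1)) * (1 - sum(si^2)/s_total^2)
= (16/15) * (1 - 27.27/51.27)
alpha = 0.4993

0.4993


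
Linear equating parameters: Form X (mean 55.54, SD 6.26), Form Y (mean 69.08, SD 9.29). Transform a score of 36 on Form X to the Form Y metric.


slope = SD_Y / SD_X = 9.29 / 6.26 ~ 1.484
intercept = mean_Y - slope * mean_X = 69.08 - (9.29 / 6.26) * 55.54 ~ -13.3428
Y = slope * X + intercept. To avoid rounding drift from the rounded slope/intercept, evaluate the equivalent form Y = mean_Y + SD_Y * (X - mean_X) / SD_X at full precision:
Y = 69.08 + 9.29 * (36 - 55.54) / 6.26
Y = 69.08 - 9.29 * 19.54 / 6.26
Y = 69.08 - 181.5266 / 6.26
Y = 69.08 - 28.9979
Y = 40.0821

40.0821


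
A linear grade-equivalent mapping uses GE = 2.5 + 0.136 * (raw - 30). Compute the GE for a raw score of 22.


raw - median = 22 - 30 = -8
slope * diff = 0.136 * -8 = -1.088
GE = 2.5 + -1.088
GE = 1.412

1.412


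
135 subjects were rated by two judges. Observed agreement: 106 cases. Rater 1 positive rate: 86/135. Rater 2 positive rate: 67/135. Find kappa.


P_o = 106/135 = 0.785185
P_e = (86*67 + 49*68) / 18225 = 0.498985
kappa = (P_o - P_e) / (1 - P_e)
kappa = (0.785185 - 0.498985) / (1 - 0.498985)
kappa = 0.5712

0.5712


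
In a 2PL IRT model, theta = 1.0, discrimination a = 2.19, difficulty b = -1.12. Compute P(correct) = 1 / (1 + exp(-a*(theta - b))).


a*(theta - b) = 2.19 * (1.0 - -1.12) = 4.6428
exp(-4.6428) = 0.0096
P = 1 / (1 + 0.0096)
P = 0.9905

0.9905


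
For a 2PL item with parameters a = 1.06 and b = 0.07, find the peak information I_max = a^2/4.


For 2PL, max info at theta = b = 0.07
I_max = a^2 / 4 = 1.06^2 / 4
= 1.1236 / 4
I_max = 0.2809

0.2809


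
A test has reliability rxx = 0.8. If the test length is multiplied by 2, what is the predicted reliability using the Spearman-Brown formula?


r_new = (n * rxx) / (1 + (n-1) * rxx)
r_new = (2 * 0.8) / (1 + 1 * 0.8)
r_new = 1.6 / 1.8
r_new = 0.8889

0.8889


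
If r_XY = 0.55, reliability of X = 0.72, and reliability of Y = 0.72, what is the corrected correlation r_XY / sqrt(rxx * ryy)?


r_corrected = rxy / sqrt(rxx * ryy)
= 0.55 / sqrt(0.72 * 0.72)
= 0.55 / sqrt(0.5184)
= 0.55 / 0.72
r_corrected = 0.7639

0.7639


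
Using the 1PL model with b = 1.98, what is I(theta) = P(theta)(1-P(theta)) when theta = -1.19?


P = 1/(1+exp(-(-1.19-1.98))) = 0.0403
I = P*(1-P) = 0.0403 * 0.9597
I = 0.0387

0.0387


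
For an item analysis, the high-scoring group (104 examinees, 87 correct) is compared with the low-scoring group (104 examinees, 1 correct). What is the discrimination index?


p_upper = 87/104 = 0.8365
p_lower = 1/104 = 0.0096
D = 0.8365 - 0.0096 = 0.8269

0.8269


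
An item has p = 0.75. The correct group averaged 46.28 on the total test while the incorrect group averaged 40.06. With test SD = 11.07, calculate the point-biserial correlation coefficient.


q = 1 - p = 0.25
rpb = ((M1 - M0) / SD) * sqrt(p * q)
rpb = ((46.28 - 40.06) / 11.07) * sqrt(0.75 * 0.25)
rpb = 0.2433

0.2433


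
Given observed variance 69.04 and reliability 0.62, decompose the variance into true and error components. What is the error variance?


var_true = rxx * var_obs = 0.62 * 69.04 = 42.8048
var_error = var_obs - var_true
var_error = 69.04 - 42.8048
var_error = 26.2352

26.2352


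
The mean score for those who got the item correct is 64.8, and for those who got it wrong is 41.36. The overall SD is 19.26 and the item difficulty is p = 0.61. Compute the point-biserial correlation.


q = 1 - p = 0.39
rpb = ((M1 - M0) / SD) * sqrt(p * q)
rpb = ((64.8 - 41.36) / 19.26) * sqrt(0.61 * 0.39)
rpb = 0.5936

0.5936


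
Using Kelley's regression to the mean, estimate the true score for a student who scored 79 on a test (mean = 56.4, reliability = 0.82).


T_est = rxx * X + (1 - rxx) * mean
T_est = 0.82 * 79 + 0.18 * 56.4
T_est = 64.78 + 10.152
T_est = 74.932

74.932


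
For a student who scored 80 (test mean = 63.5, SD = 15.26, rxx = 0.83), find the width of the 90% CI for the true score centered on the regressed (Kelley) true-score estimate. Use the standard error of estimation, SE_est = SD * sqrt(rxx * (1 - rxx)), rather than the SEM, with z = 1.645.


True score estimate = 0.83*80 + 0.17*63.5 = 77.195
SE_est = SD * sqrt(rxx * (1 - rxx)) = 15.26 * sqrt(0.83 * 0.17) = 15.26 * sqrt(0.1411) = 5.732157
CI = T_est +/- z * SE_est, so width = 2 * z * SE_est = 2 * 1.645 * 5.732157
Width = 18.8588

18.8588


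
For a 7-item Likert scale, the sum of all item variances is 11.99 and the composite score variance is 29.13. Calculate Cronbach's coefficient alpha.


alpha = (k/(k-1)) * (1 - sum(si^2)/s_total^2)
= (7/6) * (1 - 11.99/29.13)
alpha = 0.6865

0.6865


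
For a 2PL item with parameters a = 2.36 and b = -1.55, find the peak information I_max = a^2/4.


For 2PL, max info at theta = b = -1.55
I_max = a^2 / 4 = 2.36^2 / 4
= 5.5696 / 4
I_max = 1.3924

1.3924


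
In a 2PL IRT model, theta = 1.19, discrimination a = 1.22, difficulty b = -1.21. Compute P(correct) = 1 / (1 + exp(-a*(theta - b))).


a*(theta - b) = 1.22 * (1.19 - -1.21) = 2.928
exp(-2.928) = 0.0535
P = 1 / (1 + 0.0535)
P = 0.9492

0.9492


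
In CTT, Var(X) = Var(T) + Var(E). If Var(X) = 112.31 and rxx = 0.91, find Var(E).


var_true = rxx * var_obs = 0.91 * 112.31 = 102.2021
var_error = var_obs - var_true
var_error = 112.31 - 102.2021
var_error = 10.1079

10.1079


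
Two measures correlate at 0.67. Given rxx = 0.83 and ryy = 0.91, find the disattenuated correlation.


r_corrected = rxy / sqrt(rxx * ryy)
= 0.67 / sqrt(0.83 * 0.91)
= 0.67 / sqrt(0.7553)
= 0.67 / 0.86908
r_corrected = 0.7709

0.7709


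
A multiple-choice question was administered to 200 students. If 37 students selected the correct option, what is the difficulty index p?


Item difficulty p = number correct / total examinees
p = 37 / 200
p = 0.185

0.185


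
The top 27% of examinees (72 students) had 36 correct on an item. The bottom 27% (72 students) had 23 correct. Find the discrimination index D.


p_upper = 36/72 = 0.5
p_lower = 23/72 = 0.3194
D = 0.5 - 0.3194 = 0.1806

0.1806


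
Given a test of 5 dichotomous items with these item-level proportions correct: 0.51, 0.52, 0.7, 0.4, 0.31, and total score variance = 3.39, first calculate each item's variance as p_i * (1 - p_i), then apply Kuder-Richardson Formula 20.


For each item, compute p_i * q_i:
  Item 1: 0.51 * 0.49 = 0.2499
  Item 2: 0.52 * 0.48 = 0.2496
  Item 3: 0.7 * 0.3 = 0.21
  Item 4: 0.4 * 0.6 = 0.24
  Item 5: 0.31 * 0.69 = 0.2139
Sum(p_i * q_i) = 0.2499 + 0.2496 + 0.21 + 0.24 + 0.2139 = 1.1634
KR-20 = (k/(k-1)) * (1 - Sum(p_i*q_i) / Var_total)
= (5/4) * (1 - 1.1634/3.39)
= 1.25 * 0.6568
KR-20 = 0.821

0.821


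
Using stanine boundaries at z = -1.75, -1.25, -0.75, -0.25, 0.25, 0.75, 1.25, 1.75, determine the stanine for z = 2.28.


Stanine boundaries: [-1.75, -1.25, -0.75, -0.25, 0.25, 0.75, 1.25, 1.75]
z = 2.28
Check each boundary:
  z >= -1.75 -> could be stanine 2
  z >= -1.25 -> could be stanine 3
  z >= -0.75 -> could be stanine 4
  z >= -0.25 -> could be stanine 5
  z >= 0.25 -> could be stanine 6
  z >= 0.75 -> could be stanine 7
  z >= 1.25 -> could be stanine 8
  z >= 1.75 -> could be stanine 9
Highest qualifying boundary gives stanine = 9

9


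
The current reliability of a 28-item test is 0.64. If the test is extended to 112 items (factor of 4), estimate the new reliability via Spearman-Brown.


r_new = (n * rxx) / (1 + (n-1) * rxx)
r_new = (4 * 0.64) / (1 + 3 * 0.64)
r_new = 2.56 / 2.92
r_new = 0.8767

0.8767


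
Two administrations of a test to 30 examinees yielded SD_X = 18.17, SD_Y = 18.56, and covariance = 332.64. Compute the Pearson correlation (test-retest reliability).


r = cov(X,Y) / (SD_X * SD_Y)
r = 332.64 / (18.17 * 18.56)
r = 332.64 / 337.2352
r = 0.9864

0.9864


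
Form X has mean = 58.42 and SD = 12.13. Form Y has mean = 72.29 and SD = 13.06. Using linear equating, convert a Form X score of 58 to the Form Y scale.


slope = SD_Y / SD_X = 13.06 / 12.13 ~ 1.0767
intercept = mean_Y - slope * mean_X = 72.29 - (13.06 / 12.13) * 58.42 ~ 9.391
Y = slope * X + intercept. To avoid rounding drift from the rounded slope/intercept, evaluate the equivalent form Y = mean_Y + SD_Y * (X - mean_X) / SD_X at full precision:
Y = 72.29 + 13.06 * (58 - 58.42) / 12.13
Y = 72.29 - 13.06 * 0.42 / 12.13
Y = 72.29 - 5.4852 / 12.13
Y = 72.29 - 0.4522
Y = 71.8378

71.8378


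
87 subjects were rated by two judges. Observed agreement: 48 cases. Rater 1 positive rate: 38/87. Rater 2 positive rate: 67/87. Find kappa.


P_o = 48/87 = 0.551724
P_e = (38*67 + 49*20) / 7569 = 0.465848
kappa = (P_o - P_e) / (1 - P_e)
kappa = (0.551724 - 0.465848) / (1 - 0.465848)
kappa = 0.1608

0.1608


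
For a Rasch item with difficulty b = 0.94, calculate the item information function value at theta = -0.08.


P = 1/(1+exp(-(-0.08-0.94))) = 0.265
I = P*(1-P) = 0.265 * 0.735
I = 0.1948

0.1948


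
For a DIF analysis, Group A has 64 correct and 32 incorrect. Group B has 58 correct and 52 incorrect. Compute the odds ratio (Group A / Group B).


Odds_A = 64/32 = 2.0
Odds_B = 58/52 = 1.1154
OR = Odds_A / Odds_B = 2.0 / 1.1154
Exactly, OR = (64 * 52) / (32 * 58) = 3328 / 1856
OR = 1.7931

1.7931


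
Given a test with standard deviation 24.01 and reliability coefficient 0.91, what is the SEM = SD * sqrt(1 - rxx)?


SEM = SD * sqrt(1 - rxx)
SEM = 24.01 * sqrt(1 - 0.91)
SEM = 24.01 * sqrt(0.09) = 24.01 * 0.3
SEM = 7.203

7.203


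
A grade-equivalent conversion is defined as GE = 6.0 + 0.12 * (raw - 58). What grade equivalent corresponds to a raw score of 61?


raw - median = 61 - 58 = 3
slope * diff = 0.12 * 3 = 0.36
GE = 6.0 + 0.36
GE = 6.36

6.36


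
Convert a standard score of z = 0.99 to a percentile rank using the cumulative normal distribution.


CDF(z) = 0.5 * (1 + erf(z/sqrt(2)))
erf(0.7) = 0.6778
CDF = 0.8389
Percentile rank = 0.8389 * 100 = 83.89

83.89


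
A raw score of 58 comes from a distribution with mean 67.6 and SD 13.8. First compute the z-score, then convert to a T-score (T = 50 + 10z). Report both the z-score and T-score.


z = (X - mean) / SD = (58 - 67.6) / 13.8
z = -9.6 / 13.8
z = -0.6957
T-score = T = 50 + 10z
Carry z at full precision (z = -9.6 / 13.8) into the conversion:
T-score = 50 + 10 * (-9.6 / 13.8) = 50 + -96 / 13.8
T-score = 50 + -6.9565
T-score = 43.0435

43.0435


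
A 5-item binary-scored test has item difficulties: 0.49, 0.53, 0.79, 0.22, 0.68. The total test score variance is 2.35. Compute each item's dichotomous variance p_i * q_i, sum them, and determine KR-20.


For each item, compute p_i * q_i:
  Item 1: 0.49 * 0.51 = 0.2499
  Item 2: 0.53 * 0.47 = 0.2491
  Item 3: 0.79 * 0.21 = 0.1659
  Item 4: 0.22 * 0.78 = 0.1716
  Item 5: 0.68 * 0.32 = 0.2176
Sum(p_i * q_i) = 0.2499 + 0.2491 + 0.1659 + 0.1716 + 0.2176 = 1.0541
KR-20 = (k/(k-1)) * (1 - Sum(p_i*q_i) / Var_total)
= (5/4) * (1 - 1.0541/2.35)
= 1.25 * 0.5514
KR-20 = 0.6893

0.6893
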